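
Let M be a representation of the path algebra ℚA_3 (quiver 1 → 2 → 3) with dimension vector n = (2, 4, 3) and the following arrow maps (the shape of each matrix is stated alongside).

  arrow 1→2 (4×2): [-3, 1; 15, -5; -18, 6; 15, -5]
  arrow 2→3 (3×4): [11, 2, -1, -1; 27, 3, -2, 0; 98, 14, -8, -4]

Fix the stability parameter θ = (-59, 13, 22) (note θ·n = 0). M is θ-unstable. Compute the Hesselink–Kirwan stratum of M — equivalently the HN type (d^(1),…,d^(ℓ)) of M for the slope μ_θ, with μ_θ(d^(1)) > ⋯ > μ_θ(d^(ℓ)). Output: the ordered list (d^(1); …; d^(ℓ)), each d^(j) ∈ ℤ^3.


Barcode: M ≅ I[1,1], I[1,2], I[2,2], I[2,3]^2, I[3,3]. HN layers by μ_θ (3 steps, strictly decreasing):
  μ^(1)=22; μ^(2)=13; μ^(3)=-59

((0, 0, 3); (0, 4, 0); (2, 0, 0))


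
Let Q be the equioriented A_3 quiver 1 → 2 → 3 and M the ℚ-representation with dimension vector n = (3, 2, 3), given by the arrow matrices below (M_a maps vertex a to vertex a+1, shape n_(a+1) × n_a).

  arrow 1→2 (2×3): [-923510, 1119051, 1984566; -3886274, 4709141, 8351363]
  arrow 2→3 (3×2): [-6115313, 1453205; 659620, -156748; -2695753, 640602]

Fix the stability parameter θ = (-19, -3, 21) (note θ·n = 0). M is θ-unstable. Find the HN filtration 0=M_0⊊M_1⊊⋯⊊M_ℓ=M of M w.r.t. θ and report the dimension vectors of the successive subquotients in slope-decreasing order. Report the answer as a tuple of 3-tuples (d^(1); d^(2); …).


Interval decomposition of M: I[1,1], I[1,3]^2, I[3,3].
HN type (ℓ=3): μ^(1)=21; μ^(2)=-3; μ^(3)=-19

((0, 0, 3); (0, 2, 0); (3, 0, 0))


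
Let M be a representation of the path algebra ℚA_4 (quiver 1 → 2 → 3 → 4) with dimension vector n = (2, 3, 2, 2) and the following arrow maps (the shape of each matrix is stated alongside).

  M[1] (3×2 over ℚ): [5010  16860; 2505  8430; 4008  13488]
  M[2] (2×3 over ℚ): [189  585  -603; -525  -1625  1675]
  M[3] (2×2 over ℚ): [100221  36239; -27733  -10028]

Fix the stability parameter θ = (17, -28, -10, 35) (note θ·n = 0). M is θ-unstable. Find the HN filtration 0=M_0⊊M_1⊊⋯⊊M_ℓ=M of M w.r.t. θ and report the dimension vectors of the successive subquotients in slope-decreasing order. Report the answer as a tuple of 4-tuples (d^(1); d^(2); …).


Interval decomposition of M: I[1,1], I[1,4], I[2,2]^2, I[3,4].
HN type (ℓ=5): μ^(1)=35; μ^(2)=17; μ^(3)=-7; μ^(4)=-10; μ^(5)=-28

((0, 0, 0, 2); (1, 0, 0, 0); (1, 1, 1, 0); (0, 0, 1, 0); (0, 2, 0, 0))


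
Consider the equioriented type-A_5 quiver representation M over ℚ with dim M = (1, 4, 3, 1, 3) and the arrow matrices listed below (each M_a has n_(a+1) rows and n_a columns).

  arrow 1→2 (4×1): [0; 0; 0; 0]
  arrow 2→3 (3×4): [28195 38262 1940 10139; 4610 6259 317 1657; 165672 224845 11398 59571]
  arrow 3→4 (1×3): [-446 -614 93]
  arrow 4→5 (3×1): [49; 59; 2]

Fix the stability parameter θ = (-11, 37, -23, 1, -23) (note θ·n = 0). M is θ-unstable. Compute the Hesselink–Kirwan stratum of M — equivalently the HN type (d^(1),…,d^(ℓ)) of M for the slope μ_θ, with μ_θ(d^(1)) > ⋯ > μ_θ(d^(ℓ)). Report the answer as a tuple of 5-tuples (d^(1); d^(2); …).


Barcode: M ≅ I[1,1], I[2,2], I[2,3]^2, I[2,5], I[5,5]^2. HN layers by μ_θ (5 steps, strictly decreasing):
  μ^(1)=37; μ^(2)=7; μ^(3)=-2; μ^(4)=-11; μ^(5)=-23

((0, 1, 0, 0, 0); (0, 2, 2, 0, 0); (0, 1, 1, 1, 1); (1, 0, 0, 0, 0); (0, 0, 0, 0, 2))


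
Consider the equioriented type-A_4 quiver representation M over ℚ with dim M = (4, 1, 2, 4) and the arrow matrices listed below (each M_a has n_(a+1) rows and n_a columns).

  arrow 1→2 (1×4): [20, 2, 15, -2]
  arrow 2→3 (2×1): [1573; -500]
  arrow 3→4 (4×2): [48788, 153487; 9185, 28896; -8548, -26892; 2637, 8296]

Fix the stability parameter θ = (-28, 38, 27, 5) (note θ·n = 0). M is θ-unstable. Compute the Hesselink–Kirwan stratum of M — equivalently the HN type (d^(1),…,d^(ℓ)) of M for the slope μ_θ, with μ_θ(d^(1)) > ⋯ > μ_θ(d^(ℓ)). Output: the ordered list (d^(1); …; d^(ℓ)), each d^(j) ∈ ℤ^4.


Barcode: M ≅ I[1,1]^3, I[1,4], I[3,4], I[4,4]^2. HN layers by μ_θ (4 steps, strictly decreasing):
  μ^(1)=70/3; μ^(2)=16; μ^(3)=5; μ^(4)=-28

((0, 1, 1, 1); (0, 0, 1, 1); (0, 0, 0, 2); (4, 0, 0, 0))


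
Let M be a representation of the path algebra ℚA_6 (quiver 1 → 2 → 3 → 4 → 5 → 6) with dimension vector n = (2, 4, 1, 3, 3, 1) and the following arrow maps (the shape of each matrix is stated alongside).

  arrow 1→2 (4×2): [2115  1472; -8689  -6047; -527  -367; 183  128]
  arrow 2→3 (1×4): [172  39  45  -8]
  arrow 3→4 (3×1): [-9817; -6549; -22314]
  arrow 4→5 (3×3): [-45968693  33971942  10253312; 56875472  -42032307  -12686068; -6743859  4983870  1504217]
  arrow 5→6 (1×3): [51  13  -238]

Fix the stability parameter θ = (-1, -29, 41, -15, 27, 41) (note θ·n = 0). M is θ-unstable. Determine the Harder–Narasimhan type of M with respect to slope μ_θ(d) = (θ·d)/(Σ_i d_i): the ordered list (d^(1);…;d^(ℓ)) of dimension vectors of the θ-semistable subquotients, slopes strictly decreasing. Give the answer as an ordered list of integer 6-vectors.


Via rank(M_{q-1}∘⋯∘M_p): M ≅ I[1,2], I[1,6], I[2,2]^2, I[4,5]^2.
μ_θ-semistable layers: μ^(1)=41; μ^(2)=27; μ^(3)=13; μ^(4)=-15; μ^(5)=-29

((0, 0, 0, 0, 0, 1); (0, 0, 0, 0, 3, 0); (0, 0, 1, 1, 0, 0); (2, 2, 0, 2, 0, 0); (0, 2, 0, 0, 0, 0))


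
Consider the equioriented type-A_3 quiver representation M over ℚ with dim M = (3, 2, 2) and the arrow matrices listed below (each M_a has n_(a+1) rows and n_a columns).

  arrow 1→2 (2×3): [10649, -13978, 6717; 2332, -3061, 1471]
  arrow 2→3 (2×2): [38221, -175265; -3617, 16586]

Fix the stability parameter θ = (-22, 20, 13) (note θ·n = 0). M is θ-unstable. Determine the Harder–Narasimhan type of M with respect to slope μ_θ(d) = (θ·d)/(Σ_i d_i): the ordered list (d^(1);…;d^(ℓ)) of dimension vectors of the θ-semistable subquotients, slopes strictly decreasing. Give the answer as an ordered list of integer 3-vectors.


Interval decomposition of M: I[1,1], I[1,3]^2.
HN type (ℓ=2): μ^(1)=33/2; μ^(2)=-22

((0, 2, 2); (3, 0, 0))


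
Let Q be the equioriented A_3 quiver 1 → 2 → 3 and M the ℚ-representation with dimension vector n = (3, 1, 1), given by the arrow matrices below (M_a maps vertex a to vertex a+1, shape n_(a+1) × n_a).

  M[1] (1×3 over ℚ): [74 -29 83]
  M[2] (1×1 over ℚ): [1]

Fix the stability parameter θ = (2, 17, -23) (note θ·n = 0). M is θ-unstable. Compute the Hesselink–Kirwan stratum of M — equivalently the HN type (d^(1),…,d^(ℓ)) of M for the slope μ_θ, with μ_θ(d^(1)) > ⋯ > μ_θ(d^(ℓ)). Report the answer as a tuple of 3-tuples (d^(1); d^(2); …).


Via rank(M_{q-1}∘⋯∘M_p): M ≅ I[1,1]^2, I[1,3].
μ_θ-semistable layers: μ^(1)=2; μ^(2)=-4/3

((2, 0, 0); (1, 1, 1))


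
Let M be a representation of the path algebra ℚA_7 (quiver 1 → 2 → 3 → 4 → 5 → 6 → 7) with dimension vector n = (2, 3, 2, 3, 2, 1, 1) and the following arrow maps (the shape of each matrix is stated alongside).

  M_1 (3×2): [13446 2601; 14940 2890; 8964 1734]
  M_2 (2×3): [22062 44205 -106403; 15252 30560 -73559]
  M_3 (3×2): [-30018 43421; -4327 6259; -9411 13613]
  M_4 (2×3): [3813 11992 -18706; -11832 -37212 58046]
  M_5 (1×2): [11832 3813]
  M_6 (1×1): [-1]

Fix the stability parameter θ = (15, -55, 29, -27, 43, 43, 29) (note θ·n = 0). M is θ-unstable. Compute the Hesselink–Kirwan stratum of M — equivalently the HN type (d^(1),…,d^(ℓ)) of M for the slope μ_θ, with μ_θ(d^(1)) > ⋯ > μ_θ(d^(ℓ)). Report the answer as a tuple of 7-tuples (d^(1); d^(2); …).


Interval decomposition of M: I[1,1], I[1,5], I[2,2], I[2,7], I[4,4].
HN type (ℓ=7): μ^(1)=43; μ^(2)=115/3; μ^(3)=15; μ^(4)=1; μ^(5)=-20; μ^(6)=-27; μ^(7)=-55

((0, 0, 0, 0, 1, 0, 0); (0, 0, 0, 0, 1, 1, 1); (1, 0, 0, 0, 0, 0, 0); (0, 0, 2, 2, 0, 0, 0); (1, 1, 0, 0, 0, 0, 0); (0, 0, 0, 1, 0, 0, 0); (0, 2, 0, 0, 0, 0, 0))


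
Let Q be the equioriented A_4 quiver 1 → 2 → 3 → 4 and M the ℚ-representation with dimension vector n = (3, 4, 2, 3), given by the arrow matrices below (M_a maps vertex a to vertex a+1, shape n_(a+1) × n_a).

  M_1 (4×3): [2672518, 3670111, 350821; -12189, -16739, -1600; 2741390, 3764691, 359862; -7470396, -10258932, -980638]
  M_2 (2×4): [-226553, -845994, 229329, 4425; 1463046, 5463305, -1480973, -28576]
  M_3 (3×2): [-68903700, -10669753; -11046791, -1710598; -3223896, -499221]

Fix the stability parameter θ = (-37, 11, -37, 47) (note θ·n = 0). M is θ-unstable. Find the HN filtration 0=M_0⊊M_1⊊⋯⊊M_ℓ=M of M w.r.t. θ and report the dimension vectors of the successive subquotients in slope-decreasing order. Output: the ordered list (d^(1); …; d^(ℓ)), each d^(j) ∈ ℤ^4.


Via rank(M_{q-1}∘⋯∘M_p): M ≅ I[1,2], I[1,4]^2, I[2,2], I[4,4].
μ_θ-semistable layers: μ^(1)=47; μ^(2)=11; μ^(3)=-13; μ^(4)=-37

((0, 0, 0, 3); (0, 2, 0, 0); (0, 2, 2, 0); (3, 0, 0, 0))


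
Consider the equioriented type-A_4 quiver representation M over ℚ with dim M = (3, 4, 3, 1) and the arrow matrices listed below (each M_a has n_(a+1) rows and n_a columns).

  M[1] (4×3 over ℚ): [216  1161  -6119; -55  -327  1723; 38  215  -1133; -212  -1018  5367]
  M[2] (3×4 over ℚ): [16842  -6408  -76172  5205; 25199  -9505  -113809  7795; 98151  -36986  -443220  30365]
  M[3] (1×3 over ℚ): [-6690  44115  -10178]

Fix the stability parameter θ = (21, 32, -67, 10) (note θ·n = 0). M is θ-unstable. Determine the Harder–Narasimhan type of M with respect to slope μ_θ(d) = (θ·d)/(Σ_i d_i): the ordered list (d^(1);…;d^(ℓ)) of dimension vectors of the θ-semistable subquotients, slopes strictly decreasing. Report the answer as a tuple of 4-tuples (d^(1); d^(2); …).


Interval decomposition of M: I[1,3]^2, I[1,4], I[2,2].
HN type (ℓ=3): μ^(1)=32; μ^(2)=10; μ^(3)=-14/3

((0, 1, 0, 0); (0, 0, 0, 1); (3, 3, 3, 0))


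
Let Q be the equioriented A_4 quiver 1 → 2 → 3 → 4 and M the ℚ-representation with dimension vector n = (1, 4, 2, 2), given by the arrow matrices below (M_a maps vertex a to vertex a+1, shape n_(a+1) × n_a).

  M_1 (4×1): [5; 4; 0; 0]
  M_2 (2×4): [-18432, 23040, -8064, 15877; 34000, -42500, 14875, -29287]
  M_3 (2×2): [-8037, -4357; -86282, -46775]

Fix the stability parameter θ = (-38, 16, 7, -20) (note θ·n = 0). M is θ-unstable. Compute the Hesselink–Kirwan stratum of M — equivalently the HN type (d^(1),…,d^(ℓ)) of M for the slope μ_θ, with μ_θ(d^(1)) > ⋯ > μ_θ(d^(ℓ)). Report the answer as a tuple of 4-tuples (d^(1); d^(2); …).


Barcode: M ≅ I[1,2], I[2,2], I[2,4]^2. HN layers by μ_θ (3 steps, strictly decreasing):
  μ^(1)=16; μ^(2)=1; μ^(3)=-38

((0, 2, 0, 0); (0, 2, 2, 2); (1, 0, 0, 0))


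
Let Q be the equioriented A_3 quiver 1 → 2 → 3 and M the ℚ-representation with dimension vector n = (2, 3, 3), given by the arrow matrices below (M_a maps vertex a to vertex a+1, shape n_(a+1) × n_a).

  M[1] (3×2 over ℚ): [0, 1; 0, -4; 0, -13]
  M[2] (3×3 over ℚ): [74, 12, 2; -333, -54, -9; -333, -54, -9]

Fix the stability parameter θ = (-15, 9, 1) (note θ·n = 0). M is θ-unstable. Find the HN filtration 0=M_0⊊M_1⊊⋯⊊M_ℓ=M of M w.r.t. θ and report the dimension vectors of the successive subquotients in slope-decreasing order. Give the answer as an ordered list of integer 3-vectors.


Via rank(M_{q-1}∘⋯∘M_p): M ≅ I[1,1], I[1,2], I[2,2], I[2,3], I[3,3]^2.
μ_θ-semistable layers: μ^(1)=9; μ^(2)=5; μ^(3)=1; μ^(4)=-15

((0, 2, 0); (0, 1, 1); (0, 0, 2); (2, 0, 0))


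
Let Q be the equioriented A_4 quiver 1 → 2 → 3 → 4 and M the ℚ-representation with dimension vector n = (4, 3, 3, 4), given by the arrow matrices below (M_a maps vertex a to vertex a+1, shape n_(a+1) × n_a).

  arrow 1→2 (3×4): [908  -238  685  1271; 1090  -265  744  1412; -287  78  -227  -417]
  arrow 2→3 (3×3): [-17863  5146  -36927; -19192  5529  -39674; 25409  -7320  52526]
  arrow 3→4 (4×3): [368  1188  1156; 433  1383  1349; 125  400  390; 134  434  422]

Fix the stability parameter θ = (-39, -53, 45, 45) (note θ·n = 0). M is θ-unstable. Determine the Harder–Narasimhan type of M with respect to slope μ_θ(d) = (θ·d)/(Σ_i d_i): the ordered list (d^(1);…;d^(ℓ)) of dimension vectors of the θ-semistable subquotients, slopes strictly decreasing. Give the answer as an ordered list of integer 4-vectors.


Interval decomposition of M: I[1,1], I[1,3], I[1,4]^2, I[4,4]^2.
HN type (ℓ=3): μ^(1)=45; μ^(2)=-39; μ^(3)=-46

((0, 0, 3, 4); (1, 0, 0, 0); (3, 3, 0, 0))


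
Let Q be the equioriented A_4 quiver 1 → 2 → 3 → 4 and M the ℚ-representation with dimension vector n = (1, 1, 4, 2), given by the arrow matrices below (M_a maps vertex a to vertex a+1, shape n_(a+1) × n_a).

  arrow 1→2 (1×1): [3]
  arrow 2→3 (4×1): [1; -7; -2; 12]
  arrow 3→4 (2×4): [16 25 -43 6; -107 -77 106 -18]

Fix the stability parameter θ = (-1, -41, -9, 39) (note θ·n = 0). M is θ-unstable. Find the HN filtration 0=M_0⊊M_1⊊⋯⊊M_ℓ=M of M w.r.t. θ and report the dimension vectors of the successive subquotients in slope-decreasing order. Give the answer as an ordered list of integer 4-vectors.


Interval decomposition of M: I[1,4], I[3,3]^2, I[3,4].
HN type (ℓ=3): μ^(1)=39; μ^(2)=-9; μ^(3)=-21

((0, 0, 0, 2); (0, 0, 4, 0); (1, 1, 0, 0))


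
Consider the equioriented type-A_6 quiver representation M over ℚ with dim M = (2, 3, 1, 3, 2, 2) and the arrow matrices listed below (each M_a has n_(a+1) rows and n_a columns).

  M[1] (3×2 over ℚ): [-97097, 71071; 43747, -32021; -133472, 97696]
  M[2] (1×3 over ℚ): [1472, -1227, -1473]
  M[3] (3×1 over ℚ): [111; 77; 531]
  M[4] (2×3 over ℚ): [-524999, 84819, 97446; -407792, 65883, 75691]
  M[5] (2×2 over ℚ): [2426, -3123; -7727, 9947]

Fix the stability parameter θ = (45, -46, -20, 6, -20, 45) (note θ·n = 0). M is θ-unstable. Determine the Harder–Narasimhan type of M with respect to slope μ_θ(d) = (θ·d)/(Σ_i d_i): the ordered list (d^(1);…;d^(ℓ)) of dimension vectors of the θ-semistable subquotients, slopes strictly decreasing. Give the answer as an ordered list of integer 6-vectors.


Interval decomposition of M: I[1,1], I[1,4], I[2,2]^2, I[4,6]^2.
HN type (ℓ=4): μ^(1)=45; μ^(2)=6; μ^(3)=-7; μ^(4)=-46

((1, 0, 0, 0, 0, 2); (0, 0, 0, 1, 0, 0); (1, 1, 1, 2, 2, 0); (0, 2, 0, 0, 0, 0))


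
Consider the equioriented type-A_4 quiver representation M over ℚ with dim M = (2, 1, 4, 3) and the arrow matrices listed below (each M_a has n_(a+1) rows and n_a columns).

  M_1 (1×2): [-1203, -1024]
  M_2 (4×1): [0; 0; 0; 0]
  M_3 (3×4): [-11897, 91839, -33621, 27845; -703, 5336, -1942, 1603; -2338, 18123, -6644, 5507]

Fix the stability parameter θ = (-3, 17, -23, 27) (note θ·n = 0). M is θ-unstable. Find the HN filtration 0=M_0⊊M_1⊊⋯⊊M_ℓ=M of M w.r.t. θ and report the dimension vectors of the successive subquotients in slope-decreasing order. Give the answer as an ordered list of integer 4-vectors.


Via rank(M_{q-1}∘⋯∘M_p): M ≅ I[1,1], I[1,2], I[3,3], I[3,4]^3.
μ_θ-semistable layers: μ^(1)=27; μ^(2)=17; μ^(3)=-3; μ^(4)=-23

((0, 0, 0, 3); (0, 1, 0, 0); (2, 0, 0, 0); (0, 0, 4, 0))


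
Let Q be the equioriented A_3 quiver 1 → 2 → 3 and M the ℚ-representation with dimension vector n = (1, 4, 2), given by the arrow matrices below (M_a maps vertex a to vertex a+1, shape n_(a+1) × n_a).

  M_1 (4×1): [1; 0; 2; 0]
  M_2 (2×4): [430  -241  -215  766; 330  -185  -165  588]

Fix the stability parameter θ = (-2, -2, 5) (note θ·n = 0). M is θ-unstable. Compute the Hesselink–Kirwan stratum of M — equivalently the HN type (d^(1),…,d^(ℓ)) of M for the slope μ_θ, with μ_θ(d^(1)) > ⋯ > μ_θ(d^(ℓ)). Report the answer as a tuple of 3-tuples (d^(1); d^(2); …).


Interval decomposition of M: I[1,2], I[2,2], I[2,3]^2.
HN type (ℓ=2): μ^(1)=5; μ^(2)=-2

((0, 0, 2); (1, 4, 0))


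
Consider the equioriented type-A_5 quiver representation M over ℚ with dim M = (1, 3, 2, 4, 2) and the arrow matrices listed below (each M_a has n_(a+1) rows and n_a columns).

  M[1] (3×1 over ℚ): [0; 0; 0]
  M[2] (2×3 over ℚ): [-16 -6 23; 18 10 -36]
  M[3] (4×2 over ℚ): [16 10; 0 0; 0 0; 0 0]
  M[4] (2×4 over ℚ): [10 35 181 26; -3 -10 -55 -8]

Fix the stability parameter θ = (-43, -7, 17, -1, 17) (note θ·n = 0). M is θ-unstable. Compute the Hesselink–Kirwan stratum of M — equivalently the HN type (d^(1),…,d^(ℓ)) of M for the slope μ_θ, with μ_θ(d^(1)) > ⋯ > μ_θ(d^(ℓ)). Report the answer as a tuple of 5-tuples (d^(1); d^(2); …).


Interval decomposition of M: I[1,1], I[2,2], I[2,3], I[2,5], I[4,4]^2, I[4,5].
HN type (ℓ=5): μ^(1)=17; μ^(2)=8; μ^(3)=-1; μ^(4)=-7; μ^(5)=-43

((0, 0, 1, 0, 2); (0, 0, 1, 1, 0); (0, 0, 0, 3, 0); (0, 3, 0, 0, 0); (1, 0, 0, 0, 0))


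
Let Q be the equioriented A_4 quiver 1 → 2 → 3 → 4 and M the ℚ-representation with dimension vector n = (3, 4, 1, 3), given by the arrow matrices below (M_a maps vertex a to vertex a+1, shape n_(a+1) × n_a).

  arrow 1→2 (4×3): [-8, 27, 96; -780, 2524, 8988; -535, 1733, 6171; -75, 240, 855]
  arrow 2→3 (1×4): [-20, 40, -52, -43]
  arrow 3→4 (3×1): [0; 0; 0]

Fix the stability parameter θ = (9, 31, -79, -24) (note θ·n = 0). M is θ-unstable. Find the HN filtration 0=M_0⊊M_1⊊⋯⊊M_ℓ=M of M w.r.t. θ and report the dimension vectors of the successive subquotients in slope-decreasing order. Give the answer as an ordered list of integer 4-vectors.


Interval decomposition of M: I[1,1], I[1,2], I[1,3], I[2,2]^2, I[4,4]^3.
HN type (ℓ=4): μ^(1)=31; μ^(2)=9; μ^(3)=-13; μ^(4)=-24

((0, 3, 0, 0); (2, 0, 0, 0); (1, 1, 1, 0); (0, 0, 0, 3))


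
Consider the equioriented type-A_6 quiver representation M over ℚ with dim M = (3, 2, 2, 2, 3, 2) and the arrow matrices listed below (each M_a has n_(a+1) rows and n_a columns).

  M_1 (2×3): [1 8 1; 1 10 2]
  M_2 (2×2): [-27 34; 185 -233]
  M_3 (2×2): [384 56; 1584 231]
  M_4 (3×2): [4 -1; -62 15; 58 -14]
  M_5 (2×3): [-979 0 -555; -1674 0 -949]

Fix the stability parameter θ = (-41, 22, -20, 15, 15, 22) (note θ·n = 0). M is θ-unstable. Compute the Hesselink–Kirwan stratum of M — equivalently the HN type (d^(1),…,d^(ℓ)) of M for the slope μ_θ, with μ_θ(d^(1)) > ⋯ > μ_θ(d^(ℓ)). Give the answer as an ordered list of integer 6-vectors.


Barcode: M ≅ I[1,1], I[1,3], I[1,6], I[4,6], I[5,5]. HN layers by μ_θ (4 steps, strictly decreasing):
  μ^(1)=22; μ^(2)=15; μ^(3)=1; μ^(4)=-41

((0, 0, 0, 0, 0, 2); (0, 0, 0, 2, 3, 0); (0, 2, 2, 0, 0, 0); (3, 0, 0, 0, 0, 0))


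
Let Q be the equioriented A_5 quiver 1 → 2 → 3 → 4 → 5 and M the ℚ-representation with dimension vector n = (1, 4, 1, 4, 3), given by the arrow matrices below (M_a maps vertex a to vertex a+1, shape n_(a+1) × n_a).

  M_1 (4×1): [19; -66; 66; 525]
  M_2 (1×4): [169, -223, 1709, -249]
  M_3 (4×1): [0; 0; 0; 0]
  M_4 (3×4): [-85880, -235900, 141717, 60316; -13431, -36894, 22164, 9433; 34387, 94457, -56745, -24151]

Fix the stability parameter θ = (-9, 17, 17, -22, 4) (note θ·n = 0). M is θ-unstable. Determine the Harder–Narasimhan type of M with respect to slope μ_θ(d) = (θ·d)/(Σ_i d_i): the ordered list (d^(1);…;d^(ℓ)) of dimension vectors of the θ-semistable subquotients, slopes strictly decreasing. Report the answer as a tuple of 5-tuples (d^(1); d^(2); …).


Via rank(M_{q-1}∘⋯∘M_p): M ≅ I[1,3], I[2,2]^3, I[4,4], I[4,5]^3.
μ_θ-semistable layers: μ^(1)=17; μ^(2)=4; μ^(3)=-9; μ^(4)=-22

((0, 4, 1, 0, 0); (0, 0, 0, 0, 3); (1, 0, 0, 0, 0); (0, 0, 0, 4, 0))


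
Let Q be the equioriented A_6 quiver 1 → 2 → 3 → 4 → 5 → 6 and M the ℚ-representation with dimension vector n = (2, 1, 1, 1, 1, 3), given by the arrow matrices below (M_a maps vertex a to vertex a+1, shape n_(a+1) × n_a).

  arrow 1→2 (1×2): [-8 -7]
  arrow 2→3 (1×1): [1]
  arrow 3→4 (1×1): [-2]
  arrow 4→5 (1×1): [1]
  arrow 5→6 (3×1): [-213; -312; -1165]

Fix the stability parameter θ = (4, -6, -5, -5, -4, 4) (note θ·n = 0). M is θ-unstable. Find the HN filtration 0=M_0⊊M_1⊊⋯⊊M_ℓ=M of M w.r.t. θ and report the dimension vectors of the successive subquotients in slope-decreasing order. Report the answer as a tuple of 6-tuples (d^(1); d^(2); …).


Barcode: M ≅ I[1,1], I[1,6], I[6,6]^2. HN layers by μ_θ (2 steps, strictly decreasing):
  μ^(1)=4; μ^(2)=-16/5

((1, 0, 0, 0, 0, 3); (1, 1, 1, 1, 1, 0))


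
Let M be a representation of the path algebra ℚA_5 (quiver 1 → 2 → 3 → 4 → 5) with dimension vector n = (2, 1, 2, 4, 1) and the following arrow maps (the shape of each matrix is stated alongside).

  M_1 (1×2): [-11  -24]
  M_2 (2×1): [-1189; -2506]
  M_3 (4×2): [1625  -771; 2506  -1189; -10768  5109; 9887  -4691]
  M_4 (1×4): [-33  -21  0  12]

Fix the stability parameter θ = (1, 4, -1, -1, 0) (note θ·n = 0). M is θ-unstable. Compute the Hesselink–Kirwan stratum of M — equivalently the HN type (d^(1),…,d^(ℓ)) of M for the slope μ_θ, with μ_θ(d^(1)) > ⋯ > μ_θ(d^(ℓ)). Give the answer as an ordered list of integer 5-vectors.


Barcode: M ≅ I[1,1], I[1,5], I[3,4], I[4,4]^2. HN layers by μ_θ (3 steps, strictly decreasing):
  μ^(1)=1; μ^(2)=3/5; μ^(3)=-1

((1, 0, 0, 0, 0); (1, 1, 1, 1, 1); (0, 0, 1, 3, 0))


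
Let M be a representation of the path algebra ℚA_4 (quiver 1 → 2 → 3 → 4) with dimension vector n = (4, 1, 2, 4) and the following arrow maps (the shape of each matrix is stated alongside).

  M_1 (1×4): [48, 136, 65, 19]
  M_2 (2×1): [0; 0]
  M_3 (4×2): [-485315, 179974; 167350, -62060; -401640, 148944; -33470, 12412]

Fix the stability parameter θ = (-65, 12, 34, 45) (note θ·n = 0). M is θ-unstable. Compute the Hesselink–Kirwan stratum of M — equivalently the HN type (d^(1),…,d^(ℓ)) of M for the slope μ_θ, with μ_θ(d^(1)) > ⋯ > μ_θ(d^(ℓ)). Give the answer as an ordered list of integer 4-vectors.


Barcode: M ≅ I[1,1]^3, I[1,2], I[3,3], I[3,4], I[4,4]^3. HN layers by μ_θ (4 steps, strictly decreasing):
  μ^(1)=45; μ^(2)=34; μ^(3)=12; μ^(4)=-65

((0, 0, 0, 4); (0, 0, 2, 0); (0, 1, 0, 0); (4, 0, 0, 0))


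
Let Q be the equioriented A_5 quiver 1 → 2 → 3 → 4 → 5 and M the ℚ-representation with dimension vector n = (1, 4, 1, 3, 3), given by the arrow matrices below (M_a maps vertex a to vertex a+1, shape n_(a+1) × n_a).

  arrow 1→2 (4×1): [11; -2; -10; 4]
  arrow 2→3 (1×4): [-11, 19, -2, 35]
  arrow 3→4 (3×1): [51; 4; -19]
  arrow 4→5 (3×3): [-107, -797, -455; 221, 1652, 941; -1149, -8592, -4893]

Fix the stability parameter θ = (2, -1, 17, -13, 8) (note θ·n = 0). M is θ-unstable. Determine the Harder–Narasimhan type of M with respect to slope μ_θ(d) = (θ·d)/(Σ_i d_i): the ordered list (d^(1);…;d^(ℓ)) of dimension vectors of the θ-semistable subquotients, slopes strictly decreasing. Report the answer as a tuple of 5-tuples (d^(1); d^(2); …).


Barcode: M ≅ I[1,4], I[2,2]^3, I[4,5]^2, I[5,5]. HN layers by μ_θ (5 steps, strictly decreasing):
  μ^(1)=8; μ^(2)=2; μ^(3)=1/2; μ^(4)=-1; μ^(5)=-13

((0, 0, 0, 0, 3); (0, 0, 1, 1, 0); (1, 1, 0, 0, 0); (0, 3, 0, 0, 0); (0, 0, 0, 2, 0))


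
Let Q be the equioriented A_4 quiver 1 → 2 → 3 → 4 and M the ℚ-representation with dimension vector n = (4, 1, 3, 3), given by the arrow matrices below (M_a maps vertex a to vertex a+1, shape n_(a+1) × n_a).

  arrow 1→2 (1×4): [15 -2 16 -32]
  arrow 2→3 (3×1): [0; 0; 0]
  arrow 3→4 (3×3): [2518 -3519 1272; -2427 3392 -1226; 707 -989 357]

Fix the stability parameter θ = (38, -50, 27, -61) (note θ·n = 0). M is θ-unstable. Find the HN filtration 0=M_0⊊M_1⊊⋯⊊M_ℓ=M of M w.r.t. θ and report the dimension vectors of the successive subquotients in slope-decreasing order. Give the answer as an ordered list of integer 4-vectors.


Interval decomposition of M: I[1,1]^3, I[1,2], I[3,4]^3.
HN type (ℓ=3): μ^(1)=38; μ^(2)=-6; μ^(3)=-17

((3, 0, 0, 0); (1, 1, 0, 0); (0, 0, 3, 3))


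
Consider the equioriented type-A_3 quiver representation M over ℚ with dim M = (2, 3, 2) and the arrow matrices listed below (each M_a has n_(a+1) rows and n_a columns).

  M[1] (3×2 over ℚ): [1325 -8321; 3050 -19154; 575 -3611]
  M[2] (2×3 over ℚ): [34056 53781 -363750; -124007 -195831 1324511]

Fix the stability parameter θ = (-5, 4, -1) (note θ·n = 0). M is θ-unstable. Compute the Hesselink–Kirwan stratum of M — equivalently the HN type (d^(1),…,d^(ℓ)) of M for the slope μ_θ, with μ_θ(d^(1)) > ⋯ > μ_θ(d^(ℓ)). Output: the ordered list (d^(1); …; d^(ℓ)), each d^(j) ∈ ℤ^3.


Via rank(M_{q-1}∘⋯∘M_p): M ≅ I[1,1], I[1,2], I[2,3]^2.
μ_θ-semistable layers: μ^(1)=4; μ^(2)=3/2; μ^(3)=-5

((0, 1, 0); (0, 2, 2); (2, 0, 0))


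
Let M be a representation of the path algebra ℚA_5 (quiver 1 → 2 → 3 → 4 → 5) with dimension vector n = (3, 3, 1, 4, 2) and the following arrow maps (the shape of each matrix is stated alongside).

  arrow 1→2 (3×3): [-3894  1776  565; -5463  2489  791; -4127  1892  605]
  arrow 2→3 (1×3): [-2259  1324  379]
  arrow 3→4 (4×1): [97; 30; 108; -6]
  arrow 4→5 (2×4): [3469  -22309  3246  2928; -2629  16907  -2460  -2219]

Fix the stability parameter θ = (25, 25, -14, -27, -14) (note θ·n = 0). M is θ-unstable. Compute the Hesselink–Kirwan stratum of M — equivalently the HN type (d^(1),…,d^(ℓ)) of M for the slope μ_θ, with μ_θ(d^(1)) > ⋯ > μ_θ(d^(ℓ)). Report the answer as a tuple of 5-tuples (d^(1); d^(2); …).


Barcode: M ≅ I[1,2]^2, I[1,5], I[4,4]^2, I[4,5]. HN layers by μ_θ (4 steps, strictly decreasing):
  μ^(1)=25; μ^(2)=-1; μ^(3)=-14; μ^(4)=-27

((2, 2, 0, 0, 0); (1, 1, 1, 1, 1); (0, 0, 0, 0, 1); (0, 0, 0, 3, 0))


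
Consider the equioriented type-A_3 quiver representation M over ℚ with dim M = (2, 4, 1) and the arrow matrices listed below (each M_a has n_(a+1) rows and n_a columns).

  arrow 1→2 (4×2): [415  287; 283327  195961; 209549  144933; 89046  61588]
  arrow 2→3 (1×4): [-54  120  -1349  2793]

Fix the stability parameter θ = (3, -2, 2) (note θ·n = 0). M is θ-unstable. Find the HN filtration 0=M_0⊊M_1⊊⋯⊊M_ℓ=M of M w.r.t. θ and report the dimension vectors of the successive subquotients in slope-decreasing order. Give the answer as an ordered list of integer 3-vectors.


Interval decomposition of M: I[1,2], I[1,3], I[2,2]^2.
HN type (ℓ=3): μ^(1)=2; μ^(2)=1/2; μ^(3)=-2

((0, 0, 1); (2, 2, 0); (0, 2, 0))


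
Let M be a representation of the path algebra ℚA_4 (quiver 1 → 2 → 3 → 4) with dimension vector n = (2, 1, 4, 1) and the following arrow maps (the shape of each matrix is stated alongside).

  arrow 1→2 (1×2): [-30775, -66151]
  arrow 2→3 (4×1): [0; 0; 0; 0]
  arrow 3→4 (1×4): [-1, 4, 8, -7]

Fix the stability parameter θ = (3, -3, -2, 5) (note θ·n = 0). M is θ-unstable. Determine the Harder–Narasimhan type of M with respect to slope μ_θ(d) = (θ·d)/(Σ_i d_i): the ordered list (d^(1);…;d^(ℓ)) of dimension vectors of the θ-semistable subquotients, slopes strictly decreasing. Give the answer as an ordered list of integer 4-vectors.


Barcode: M ≅ I[1,1], I[1,2], I[3,3]^3, I[3,4]. HN layers by μ_θ (4 steps, strictly decreasing):
  μ^(1)=5; μ^(2)=3; μ^(3)=0; μ^(4)=-2

((0, 0, 0, 1); (1, 0, 0, 0); (1, 1, 0, 0); (0, 0, 4, 0))


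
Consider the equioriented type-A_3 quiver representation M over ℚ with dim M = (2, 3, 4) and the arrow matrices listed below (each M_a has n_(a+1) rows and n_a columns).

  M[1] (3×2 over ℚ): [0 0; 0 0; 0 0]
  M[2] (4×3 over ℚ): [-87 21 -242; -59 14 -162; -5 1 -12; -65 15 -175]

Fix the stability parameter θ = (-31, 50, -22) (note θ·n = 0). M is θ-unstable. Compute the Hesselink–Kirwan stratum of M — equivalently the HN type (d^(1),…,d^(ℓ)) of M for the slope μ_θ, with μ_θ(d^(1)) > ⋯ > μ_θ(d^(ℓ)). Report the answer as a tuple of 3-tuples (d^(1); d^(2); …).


Interval decomposition of M: I[1,1]^2, I[2,3]^3, I[3,3].
HN type (ℓ=3): μ^(1)=14; μ^(2)=-22; μ^(3)=-31

((0, 3, 3); (0, 0, 1); (2, 0, 0))


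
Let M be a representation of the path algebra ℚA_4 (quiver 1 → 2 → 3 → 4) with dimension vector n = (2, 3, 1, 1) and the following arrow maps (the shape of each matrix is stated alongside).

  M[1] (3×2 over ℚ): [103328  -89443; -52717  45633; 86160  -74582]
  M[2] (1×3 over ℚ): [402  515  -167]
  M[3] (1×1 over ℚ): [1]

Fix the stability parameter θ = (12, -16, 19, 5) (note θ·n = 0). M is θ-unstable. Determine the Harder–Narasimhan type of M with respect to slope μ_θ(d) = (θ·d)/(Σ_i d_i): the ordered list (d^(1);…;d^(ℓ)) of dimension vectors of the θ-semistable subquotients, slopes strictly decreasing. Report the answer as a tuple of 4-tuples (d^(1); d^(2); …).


Barcode: M ≅ I[1,2], I[1,4], I[2,2]. HN layers by μ_θ (3 steps, strictly decreasing):
  μ^(1)=12; μ^(2)=-2; μ^(3)=-16

((0, 0, 1, 1); (2, 2, 0, 0); (0, 1, 0, 0))


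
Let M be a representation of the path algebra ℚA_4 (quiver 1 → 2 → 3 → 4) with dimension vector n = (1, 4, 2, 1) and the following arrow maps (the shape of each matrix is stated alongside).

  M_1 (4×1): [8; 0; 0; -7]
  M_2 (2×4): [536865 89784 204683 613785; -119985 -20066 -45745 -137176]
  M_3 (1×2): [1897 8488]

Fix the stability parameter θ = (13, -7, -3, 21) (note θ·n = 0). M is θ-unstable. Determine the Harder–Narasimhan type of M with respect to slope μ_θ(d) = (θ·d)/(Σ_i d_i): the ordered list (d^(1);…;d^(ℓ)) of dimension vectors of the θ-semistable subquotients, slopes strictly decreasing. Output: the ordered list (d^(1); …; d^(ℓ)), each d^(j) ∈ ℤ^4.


Via rank(M_{q-1}∘⋯∘M_p): M ≅ I[1,4], I[2,2]^2, I[2,3].
μ_θ-semistable layers: μ^(1)=21; μ^(2)=1; μ^(3)=-3; μ^(4)=-7

((0, 0, 0, 1); (1, 1, 1, 0); (0, 0, 1, 0); (0, 3, 0, 0))


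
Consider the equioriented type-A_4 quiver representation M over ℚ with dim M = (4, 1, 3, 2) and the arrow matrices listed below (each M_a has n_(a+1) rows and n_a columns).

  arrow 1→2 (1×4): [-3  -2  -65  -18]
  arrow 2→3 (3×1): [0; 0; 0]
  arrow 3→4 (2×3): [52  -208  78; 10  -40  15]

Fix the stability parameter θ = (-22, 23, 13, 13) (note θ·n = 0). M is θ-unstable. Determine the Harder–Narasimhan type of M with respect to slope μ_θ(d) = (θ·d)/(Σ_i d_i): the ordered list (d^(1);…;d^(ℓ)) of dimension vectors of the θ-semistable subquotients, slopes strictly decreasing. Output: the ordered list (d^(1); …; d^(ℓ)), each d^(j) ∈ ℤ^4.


Interval decomposition of M: I[1,1]^3, I[1,2], I[3,3]^2, I[3,4], I[4,4].
HN type (ℓ=3): μ^(1)=23; μ^(2)=13; μ^(3)=-22

((0, 1, 0, 0); (0, 0, 3, 2); (4, 0, 0, 0))


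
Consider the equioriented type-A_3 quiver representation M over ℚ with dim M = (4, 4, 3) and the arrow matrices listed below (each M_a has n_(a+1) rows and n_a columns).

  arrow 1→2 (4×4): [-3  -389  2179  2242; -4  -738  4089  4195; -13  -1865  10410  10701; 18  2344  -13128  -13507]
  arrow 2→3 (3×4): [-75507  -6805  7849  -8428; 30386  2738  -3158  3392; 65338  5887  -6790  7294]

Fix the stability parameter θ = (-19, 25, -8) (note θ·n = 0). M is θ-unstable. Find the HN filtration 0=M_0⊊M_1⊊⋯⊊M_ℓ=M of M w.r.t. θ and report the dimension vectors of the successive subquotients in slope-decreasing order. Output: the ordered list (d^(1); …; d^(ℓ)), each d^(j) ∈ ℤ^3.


Barcode: M ≅ I[1,1], I[1,2]^2, I[1,3], I[2,3], I[3,3]. HN layers by μ_θ (4 steps, strictly decreasing):
  μ^(1)=25; μ^(2)=17/2; μ^(3)=-8; μ^(4)=-19

((0, 2, 0); (0, 2, 2); (0, 0, 1); (4, 0, 0))


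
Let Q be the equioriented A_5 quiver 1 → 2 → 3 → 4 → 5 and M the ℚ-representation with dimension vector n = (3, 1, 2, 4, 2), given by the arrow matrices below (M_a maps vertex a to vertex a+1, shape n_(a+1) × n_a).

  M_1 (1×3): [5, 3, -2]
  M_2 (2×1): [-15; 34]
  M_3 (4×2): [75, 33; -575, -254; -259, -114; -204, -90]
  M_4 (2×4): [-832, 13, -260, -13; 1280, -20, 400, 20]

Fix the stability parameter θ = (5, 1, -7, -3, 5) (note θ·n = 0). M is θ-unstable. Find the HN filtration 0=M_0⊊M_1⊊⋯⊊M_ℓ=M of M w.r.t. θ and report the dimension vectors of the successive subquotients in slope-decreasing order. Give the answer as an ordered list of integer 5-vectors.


Via rank(M_{q-1}∘⋯∘M_p): M ≅ I[1,1]^2, I[1,5], I[3,4], I[4,4]^2, I[5,5].
μ_θ-semistable layers: μ^(1)=5; μ^(2)=-1; μ^(3)=-3; μ^(4)=-7

((2, 0, 0, 0, 2); (1, 1, 1, 1, 0); (0, 0, 0, 3, 0); (0, 0, 1, 0, 0))


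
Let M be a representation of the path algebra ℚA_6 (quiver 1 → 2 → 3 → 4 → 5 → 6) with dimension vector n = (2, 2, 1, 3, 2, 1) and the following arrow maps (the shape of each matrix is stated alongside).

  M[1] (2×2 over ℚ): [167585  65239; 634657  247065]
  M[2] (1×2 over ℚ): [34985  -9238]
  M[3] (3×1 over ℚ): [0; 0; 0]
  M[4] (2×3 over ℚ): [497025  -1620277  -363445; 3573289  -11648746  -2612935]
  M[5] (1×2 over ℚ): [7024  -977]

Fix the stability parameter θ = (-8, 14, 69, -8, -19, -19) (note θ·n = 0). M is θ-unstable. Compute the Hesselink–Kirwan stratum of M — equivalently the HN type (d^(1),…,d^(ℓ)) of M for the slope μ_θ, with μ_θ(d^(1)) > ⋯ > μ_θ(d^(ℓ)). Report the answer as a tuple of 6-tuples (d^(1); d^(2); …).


Interval decomposition of M: I[1,2], I[1,3], I[4,4], I[4,5], I[4,6].
HN type (ℓ=5): μ^(1)=69; μ^(2)=14; μ^(3)=-8; μ^(4)=-27/2; μ^(5)=-46/3

((0, 0, 1, 0, 0, 0); (0, 2, 0, 0, 0, 0); (2, 0, 0, 1, 0, 0); (0, 0, 0, 1, 1, 0); (0, 0, 0, 1, 1, 1))


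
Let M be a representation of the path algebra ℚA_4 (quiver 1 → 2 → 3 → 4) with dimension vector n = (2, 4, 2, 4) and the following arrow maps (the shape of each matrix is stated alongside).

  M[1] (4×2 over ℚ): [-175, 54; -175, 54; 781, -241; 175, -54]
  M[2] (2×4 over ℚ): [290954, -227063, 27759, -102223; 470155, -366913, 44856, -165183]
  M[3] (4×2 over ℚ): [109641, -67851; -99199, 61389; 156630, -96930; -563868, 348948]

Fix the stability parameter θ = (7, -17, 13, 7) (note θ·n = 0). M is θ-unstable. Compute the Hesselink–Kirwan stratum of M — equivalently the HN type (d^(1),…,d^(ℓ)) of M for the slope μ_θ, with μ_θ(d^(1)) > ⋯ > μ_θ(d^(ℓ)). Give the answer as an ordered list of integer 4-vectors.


Interval decomposition of M: I[1,3], I[1,4], I[2,2]^2, I[4,4]^3.
HN type (ℓ=5): μ^(1)=13; μ^(2)=10; μ^(3)=7; μ^(4)=-5; μ^(5)=-17

((0, 0, 1, 0); (0, 0, 1, 1); (0, 0, 0, 3); (2, 2, 0, 0); (0, 2, 0, 0))


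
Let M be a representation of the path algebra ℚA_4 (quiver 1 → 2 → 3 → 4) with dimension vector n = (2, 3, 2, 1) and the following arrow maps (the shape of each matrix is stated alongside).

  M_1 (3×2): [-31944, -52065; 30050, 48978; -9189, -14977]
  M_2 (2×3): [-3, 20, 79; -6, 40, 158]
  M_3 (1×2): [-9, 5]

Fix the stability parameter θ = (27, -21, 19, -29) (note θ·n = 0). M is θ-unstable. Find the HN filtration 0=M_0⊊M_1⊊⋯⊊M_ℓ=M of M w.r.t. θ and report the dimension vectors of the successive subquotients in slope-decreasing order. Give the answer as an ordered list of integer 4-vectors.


Barcode: M ≅ I[1,2], I[1,4], I[2,2], I[3,3]. HN layers by μ_θ (4 steps, strictly decreasing):
  μ^(1)=19; μ^(2)=3; μ^(3)=-1; μ^(4)=-21

((0, 0, 1, 0); (1, 1, 0, 0); (1, 1, 1, 1); (0, 1, 0, 0))


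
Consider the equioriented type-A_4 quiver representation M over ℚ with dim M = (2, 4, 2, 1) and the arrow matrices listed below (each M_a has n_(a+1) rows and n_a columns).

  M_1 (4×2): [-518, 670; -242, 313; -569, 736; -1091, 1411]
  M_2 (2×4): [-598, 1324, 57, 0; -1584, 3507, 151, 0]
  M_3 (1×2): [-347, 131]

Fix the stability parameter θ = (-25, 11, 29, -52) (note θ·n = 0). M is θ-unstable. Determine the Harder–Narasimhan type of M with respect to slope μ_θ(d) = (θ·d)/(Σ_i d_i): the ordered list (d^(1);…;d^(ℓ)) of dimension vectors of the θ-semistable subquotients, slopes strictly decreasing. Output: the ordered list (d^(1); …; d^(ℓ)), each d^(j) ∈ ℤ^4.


Interval decomposition of M: I[1,3], I[1,4], I[2,2]^2.
HN type (ℓ=4): μ^(1)=29; μ^(2)=11; μ^(3)=-4; μ^(4)=-25

((0, 0, 1, 0); (0, 3, 0, 0); (0, 1, 1, 1); (2, 0, 0, 0))


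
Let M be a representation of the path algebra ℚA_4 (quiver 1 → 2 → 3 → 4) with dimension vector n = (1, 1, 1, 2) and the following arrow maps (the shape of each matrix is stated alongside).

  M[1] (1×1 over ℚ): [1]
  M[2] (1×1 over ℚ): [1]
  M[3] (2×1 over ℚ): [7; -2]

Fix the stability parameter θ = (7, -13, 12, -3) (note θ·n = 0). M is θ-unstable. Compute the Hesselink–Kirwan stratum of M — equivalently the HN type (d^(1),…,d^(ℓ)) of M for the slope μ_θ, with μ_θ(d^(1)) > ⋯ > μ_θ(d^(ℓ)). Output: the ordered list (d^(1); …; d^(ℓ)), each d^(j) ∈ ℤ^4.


Via rank(M_{q-1}∘⋯∘M_p): M ≅ I[1,4], I[4,4].
μ_θ-semistable layers: μ^(1)=9/2; μ^(2)=-3

((0, 0, 1, 1); (1, 1, 0, 1))


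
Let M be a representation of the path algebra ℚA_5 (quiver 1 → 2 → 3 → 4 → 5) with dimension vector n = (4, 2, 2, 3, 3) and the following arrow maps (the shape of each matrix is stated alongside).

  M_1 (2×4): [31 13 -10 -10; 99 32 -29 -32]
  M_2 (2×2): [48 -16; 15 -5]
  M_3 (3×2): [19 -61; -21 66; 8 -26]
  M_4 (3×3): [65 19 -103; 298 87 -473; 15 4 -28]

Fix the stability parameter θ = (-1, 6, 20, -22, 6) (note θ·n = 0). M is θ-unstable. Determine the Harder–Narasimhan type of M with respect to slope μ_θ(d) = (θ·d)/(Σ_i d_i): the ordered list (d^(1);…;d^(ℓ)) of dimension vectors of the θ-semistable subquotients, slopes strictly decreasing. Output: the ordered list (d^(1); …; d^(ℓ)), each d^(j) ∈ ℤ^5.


Barcode: M ≅ I[1,1]^2, I[1,2], I[1,5], I[3,5], I[4,5]. HN layers by μ_θ (4 steps, strictly decreasing):
  μ^(1)=6; μ^(2)=4/3; μ^(3)=-1; μ^(4)=-22

((0, 1, 0, 0, 3); (0, 1, 1, 1, 0); (4, 0, 1, 1, 0); (0, 0, 0, 1, 0))


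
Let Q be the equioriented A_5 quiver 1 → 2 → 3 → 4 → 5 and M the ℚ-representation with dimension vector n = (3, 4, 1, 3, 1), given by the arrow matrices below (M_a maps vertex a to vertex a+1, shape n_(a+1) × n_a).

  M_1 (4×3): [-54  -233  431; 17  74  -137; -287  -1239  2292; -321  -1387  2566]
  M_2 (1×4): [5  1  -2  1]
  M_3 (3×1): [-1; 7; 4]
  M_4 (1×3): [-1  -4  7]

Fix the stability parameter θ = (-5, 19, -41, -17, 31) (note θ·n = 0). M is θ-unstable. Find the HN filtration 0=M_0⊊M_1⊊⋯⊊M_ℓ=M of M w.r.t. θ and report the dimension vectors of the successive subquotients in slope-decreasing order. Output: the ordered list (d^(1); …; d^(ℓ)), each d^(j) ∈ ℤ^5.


Barcode: M ≅ I[1,1], I[1,2]^2, I[2,2], I[2,5], I[4,4]^2. HN layers by μ_θ (5 steps, strictly decreasing):
  μ^(1)=31; μ^(2)=19; μ^(3)=-5; μ^(4)=-13; μ^(5)=-17

((0, 0, 0, 0, 1); (0, 3, 0, 0, 0); (3, 0, 0, 0, 0); (0, 1, 1, 1, 0); (0, 0, 0, 2, 0))


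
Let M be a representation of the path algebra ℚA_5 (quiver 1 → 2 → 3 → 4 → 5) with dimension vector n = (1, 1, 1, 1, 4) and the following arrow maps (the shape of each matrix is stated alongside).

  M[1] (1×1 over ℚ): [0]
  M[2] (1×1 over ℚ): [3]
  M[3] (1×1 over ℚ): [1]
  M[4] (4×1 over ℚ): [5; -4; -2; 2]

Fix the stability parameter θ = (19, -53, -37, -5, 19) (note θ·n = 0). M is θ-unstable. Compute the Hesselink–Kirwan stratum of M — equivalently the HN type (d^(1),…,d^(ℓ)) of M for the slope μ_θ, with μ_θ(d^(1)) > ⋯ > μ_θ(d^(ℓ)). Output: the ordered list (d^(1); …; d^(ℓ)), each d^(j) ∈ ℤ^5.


Barcode: M ≅ I[1,1], I[2,5], I[5,5]^3. HN layers by μ_θ (4 steps, strictly decreasing):
  μ^(1)=19; μ^(2)=-5; μ^(3)=-37; μ^(4)=-53

((1, 0, 0, 0, 4); (0, 0, 0, 1, 0); (0, 0, 1, 0, 0); (0, 1, 0, 0, 0))


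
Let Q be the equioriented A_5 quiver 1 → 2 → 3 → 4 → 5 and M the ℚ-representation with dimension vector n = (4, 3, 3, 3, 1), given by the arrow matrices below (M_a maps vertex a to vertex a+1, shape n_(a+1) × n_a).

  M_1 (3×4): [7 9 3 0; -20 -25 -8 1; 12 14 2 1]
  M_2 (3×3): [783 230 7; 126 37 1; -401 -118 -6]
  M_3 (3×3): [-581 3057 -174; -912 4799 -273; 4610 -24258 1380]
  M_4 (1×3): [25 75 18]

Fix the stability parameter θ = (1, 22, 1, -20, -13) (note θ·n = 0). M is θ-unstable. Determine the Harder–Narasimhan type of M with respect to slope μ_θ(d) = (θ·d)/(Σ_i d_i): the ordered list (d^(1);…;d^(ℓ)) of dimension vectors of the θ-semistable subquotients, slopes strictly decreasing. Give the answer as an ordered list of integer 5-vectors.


Barcode: M ≅ I[1,1], I[1,3], I[1,4], I[1,5], I[4,4]. HN layers by μ_θ (4 steps, strictly decreasing):
  μ^(1)=23/2; μ^(2)=1; μ^(3)=-9/5; μ^(4)=-20

((0, 1, 1, 0, 0); (3, 1, 1, 1, 0); (1, 1, 1, 1, 1); (0, 0, 0, 1, 0))
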